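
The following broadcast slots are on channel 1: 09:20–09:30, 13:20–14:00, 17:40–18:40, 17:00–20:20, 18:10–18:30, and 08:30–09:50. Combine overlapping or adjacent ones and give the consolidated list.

Sort by start: 08:30-09:50, 09:20-09:30, 13:20-14:00, 17:00-20:20, 17:40-18:40, 18:10-18:30.
09:20-09:30 overlaps/touches 08:30-09:50 → extend to 08:30-09:50.
13:20-14:00 is disjoint → start new block.
17:00-20:20 is disjoint → start new block.
17:40-18:40 overlaps/touches 17:00-20:20 → extend to 17:00-20:20.
18:10-18:30 overlaps/touches 17:00-20:20 → extend to 17:00-20:20.

08:30-09:50, 13:20-14:00, 17:00-20:20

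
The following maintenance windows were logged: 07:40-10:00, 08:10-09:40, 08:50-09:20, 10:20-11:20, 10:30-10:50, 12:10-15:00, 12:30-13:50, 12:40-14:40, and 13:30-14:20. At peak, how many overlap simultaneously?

Walk the sorted start/end points keeping a running depth.
The depth first hits 4 at 13:30.

4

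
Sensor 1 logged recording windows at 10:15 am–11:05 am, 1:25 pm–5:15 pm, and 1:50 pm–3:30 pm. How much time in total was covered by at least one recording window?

4 h 40 min

Merged: 10:15 am–11:05 am, 1:25 pm–5:15 pm.
Lengths: 50 min + 3 h 50 min = 4 h 40 min.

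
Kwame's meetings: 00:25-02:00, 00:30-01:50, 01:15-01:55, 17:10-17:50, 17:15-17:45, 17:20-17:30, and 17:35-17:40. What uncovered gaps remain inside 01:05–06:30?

02:00–06:30

Covered (merged): 00:25–02:00, 17:10–17:50.
Gaps within 01:05–06:30: 02:00–06:30.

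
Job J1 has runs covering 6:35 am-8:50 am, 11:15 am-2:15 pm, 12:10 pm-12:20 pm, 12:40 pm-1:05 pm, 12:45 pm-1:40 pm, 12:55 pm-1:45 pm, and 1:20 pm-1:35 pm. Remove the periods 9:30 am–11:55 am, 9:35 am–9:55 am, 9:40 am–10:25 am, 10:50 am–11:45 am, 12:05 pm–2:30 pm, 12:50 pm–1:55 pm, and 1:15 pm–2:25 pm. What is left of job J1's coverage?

6:35 am-8:50 am, 11:55 am-12:05 pm

First set merges to 6:35 am-8:50 am, 11:15 am-2:15 pm.
Second set merges to 9:30 am-11:55 am, 12:05 pm-2:30 pm.
6:35 am-8:50 am: nothing removed.
11:15 am-2:15 pm \ B = 11:55 am-12:05 pm.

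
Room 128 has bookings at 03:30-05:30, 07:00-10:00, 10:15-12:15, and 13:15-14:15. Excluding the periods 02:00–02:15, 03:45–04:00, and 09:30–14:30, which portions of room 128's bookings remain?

03:30–03:45, 04:00–05:30, 07:00–09:30

03:30–05:30 \ B = 03:30–03:45, 04:00–05:30.
07:00–10:00 \ B = 07:00–09:30.
10:15–12:15: entirely removed.
13:15–14:15: entirely removed.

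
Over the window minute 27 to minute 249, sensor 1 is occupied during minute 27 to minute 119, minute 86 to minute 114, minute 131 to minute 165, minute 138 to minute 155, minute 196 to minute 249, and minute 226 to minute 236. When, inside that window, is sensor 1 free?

minute 119 to minute 131, minute 165 to minute 196

After merging, the occupied span is minute 27 to minute 119, minute 131 to minute 165, minute 196 to minute 249.
Complement within minute 27 to minute 249: minute 119 to minute 131, minute 165 to minute 196.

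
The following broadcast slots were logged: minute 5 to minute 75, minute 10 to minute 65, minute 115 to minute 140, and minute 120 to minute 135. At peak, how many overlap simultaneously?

2

Walk the sorted start/end points keeping a running depth.
The depth first hits 2 at minute 10.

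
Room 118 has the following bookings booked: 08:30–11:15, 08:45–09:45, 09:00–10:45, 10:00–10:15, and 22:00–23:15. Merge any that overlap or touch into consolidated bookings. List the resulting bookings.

08:45–09:45 overlaps/touches 08:30–11:15 → extend to 08:30–11:15.
09:00–10:45 overlaps/touches 08:30–11:15 → extend to 08:30–11:15.
10:00–10:15 overlaps/touches 08:30–11:15 → extend to 08:30–11:15.
22:00–23:15 is disjoint → start new block.

08:30–11:15, 22:00–23:15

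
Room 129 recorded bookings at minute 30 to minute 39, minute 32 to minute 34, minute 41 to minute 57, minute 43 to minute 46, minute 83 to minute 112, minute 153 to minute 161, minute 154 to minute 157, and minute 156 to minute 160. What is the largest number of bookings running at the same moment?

3

Walk the sorted start/end points keeping a running depth.
The depth first hits 3 at minute 156.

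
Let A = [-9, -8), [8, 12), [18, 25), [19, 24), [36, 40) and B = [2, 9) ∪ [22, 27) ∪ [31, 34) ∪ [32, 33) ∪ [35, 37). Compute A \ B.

[-9, -8) ∪ [9, 12) ∪ [18, 22) ∪ [37, 40)

Merge the first list: [-9, -8), [8, 12), [18, 25), [36, 40).
Merge the second list: [2, 9), [22, 27), [31, 34), [35, 37).
[-9, -8): no B overlap → unchanged.
[8, 12) minus B → [9, 12).
[18, 25) minus B → [18, 22).
[36, 40) minus B → [37, 40).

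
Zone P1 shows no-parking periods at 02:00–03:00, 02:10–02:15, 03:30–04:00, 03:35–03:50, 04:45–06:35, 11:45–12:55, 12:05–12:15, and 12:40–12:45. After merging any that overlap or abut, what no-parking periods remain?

02:00-03:00, 03:30-04:00, 04:45-06:35, 11:45-12:55

02:10-02:15 overlaps/touches 02:00-03:00 → extend to 02:00-03:00.
03:30-04:00 is disjoint → start new block.
03:35-03:50 overlaps/touches 03:30-04:00 → extend to 03:30-04:00.
04:45-06:35 is disjoint → start new block.
11:45-12:55 is disjoint → start new block.
12:05-12:15 overlaps/touches 11:45-12:55 → extend to 11:45-12:55.
12:40-12:45 overlaps/touches 11:45-12:55 → extend to 11:45-12:55.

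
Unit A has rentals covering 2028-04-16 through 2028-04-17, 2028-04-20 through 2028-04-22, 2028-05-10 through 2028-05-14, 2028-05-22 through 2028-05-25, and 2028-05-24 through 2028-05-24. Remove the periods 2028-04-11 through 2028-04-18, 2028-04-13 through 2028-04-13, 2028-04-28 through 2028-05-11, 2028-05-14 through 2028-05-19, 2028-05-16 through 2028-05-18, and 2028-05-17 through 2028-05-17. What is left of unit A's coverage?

2028-04-20 through 2028-04-22, 2028-05-12 through 2028-05-13, 2028-05-22 through 2028-05-25

First set merges to 2028-04-16 through 2028-04-17, 2028-04-20 through 2028-04-22, 2028-05-10 through 2028-05-14, 2028-05-22 through 2028-05-25.
Second set merges to 2028-04-11 through 2028-04-18, 2028-04-28 through 2028-05-11, 2028-05-14 through 2028-05-19.
2028-04-16 through 2028-04-17: fully covered by B → removed.
2028-04-20 through 2028-04-22: no B overlap → unchanged.
2028-05-10 through 2028-05-14 minus B → 2028-05-12 through 2028-05-13.
2028-05-22 through 2028-05-25: no B overlap → unchanged.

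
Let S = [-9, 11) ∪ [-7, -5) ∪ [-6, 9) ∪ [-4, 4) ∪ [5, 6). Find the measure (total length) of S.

Merged: [-9, 11).
Length: 20.

20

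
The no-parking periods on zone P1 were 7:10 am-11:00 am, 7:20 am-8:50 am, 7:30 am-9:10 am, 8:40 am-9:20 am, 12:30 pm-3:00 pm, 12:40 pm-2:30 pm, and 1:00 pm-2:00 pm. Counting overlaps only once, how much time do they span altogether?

Merged: 7:10 am–11:00 am, 12:30 pm–3:00 pm.
Lengths: 3 h 50 min + 2 h 30 min = 6 h 20 min.

6 h 20 min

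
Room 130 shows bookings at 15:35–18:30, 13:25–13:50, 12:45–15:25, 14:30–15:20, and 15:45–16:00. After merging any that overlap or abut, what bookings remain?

Sort by start: 12:45-15:25, 13:25-13:50, 14:30-15:20, 15:35-18:30, 15:45-16:00.
13:25-13:50 overlaps/touches 12:45-15:25 → extend to 12:45-15:25.
14:30-15:20 overlaps/touches 12:45-15:25 → extend to 12:45-15:25.
15:35-18:30 is disjoint → start new block.
15:45-16:00 overlaps/touches 15:35-18:30 → extend to 15:35-18:30.

12:45-15:25, 15:35-18:30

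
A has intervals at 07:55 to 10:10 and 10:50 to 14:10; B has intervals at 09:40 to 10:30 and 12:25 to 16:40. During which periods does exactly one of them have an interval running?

A \ B = 07:55–09:40, 10:50–12:25.
B \ A = 10:10–10:30, 14:10–16:40.
Union of the two gives the symmetric difference.

07:55–09:40, 10:10–10:30, 10:50–12:25, 14:10–16:40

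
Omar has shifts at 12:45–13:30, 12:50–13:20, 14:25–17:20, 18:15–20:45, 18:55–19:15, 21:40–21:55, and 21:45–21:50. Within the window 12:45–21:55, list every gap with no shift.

13:30–14:25, 17:20–18:15, 20:45–21:40

After merging, the occupied span is 12:45–13:30, 14:25–17:20, 18:15–20:45, 21:40–21:55.
Uncovered inside 12:45–21:55: 13:30–14:25, 17:20–18:15, 20:45–21:40.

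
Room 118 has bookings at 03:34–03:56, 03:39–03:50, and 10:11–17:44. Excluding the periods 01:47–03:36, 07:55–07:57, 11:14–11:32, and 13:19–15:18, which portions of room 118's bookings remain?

A, merged: 03:34–03:56, 10:11–17:44.
03:34–03:56 minus B → 03:36–03:56.
10:11–17:44 minus B → 10:11–11:14, 11:32–13:19, 15:18–17:44.

03:36–03:56, 10:11–11:14, 11:32–13:19, 15:18–17:44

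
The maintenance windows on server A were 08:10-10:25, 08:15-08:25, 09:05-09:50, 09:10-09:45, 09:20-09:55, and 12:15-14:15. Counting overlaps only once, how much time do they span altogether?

4 h 15 min

Merged: 08:10–10:25, 12:15–14:15.
Lengths: 2 h 15 min + 2 h = 4 h 15 min.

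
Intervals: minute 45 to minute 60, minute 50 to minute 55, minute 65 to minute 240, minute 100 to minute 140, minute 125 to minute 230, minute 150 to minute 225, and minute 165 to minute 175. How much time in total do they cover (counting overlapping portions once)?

190 minutes

Merged: minute 45 to minute 60, minute 65 to minute 240.
Lengths: 15 minutes + 175 minutes = 190 minutes.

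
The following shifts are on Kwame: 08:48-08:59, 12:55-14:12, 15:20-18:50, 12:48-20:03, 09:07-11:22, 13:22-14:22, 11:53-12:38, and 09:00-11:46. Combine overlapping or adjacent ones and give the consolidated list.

Sort by start: 08:48–08:59, 09:00–11:46, 09:07–11:22, 11:53–12:38, 12:48–20:03, 12:55–14:12, 13:22–14:22, 15:20–18:50.
09:00–11:46 is disjoint → start new block.
09:07–11:22 overlaps/touches 09:00–11:46 → extend to 09:00–11:46.
11:53–12:38 is disjoint → start new block.
12:48–20:03 is disjoint → start new block.
12:55–14:12 overlaps/touches 12:48–20:03 → extend to 12:48–20:03.
13:22–14:22 overlaps/touches 12:48–20:03 → extend to 12:48–20:03.
15:20–18:50 overlaps/touches 12:48–20:03 → extend to 12:48–20:03.

08:48–08:59, 09:00–11:46, 11:53–12:38, 12:48–20:03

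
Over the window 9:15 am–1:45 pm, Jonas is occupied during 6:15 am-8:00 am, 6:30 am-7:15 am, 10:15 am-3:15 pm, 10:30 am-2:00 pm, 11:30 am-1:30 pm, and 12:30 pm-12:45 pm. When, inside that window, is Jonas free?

The merged coverage is 6:15 am–8:00 am, 10:15 am–3:15 pm.
Uncovered inside 9:15 am–1:45 pm: 9:15 am–10:15 am.

9:15 am–10:15 am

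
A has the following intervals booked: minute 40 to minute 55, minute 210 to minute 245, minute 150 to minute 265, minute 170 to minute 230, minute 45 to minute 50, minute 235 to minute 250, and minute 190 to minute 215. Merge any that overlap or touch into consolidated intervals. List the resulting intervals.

minute 40 to minute 55, minute 150 to minute 265

Sort by start: minute 40 to minute 55, minute 45 to minute 50, minute 150 to minute 265, minute 170 to minute 230, minute 190 to minute 215, minute 210 to minute 245, minute 235 to minute 250.
minute 45 to minute 50 overlaps/touches minute 40 to minute 55 → extend to minute 40 to minute 55.
minute 150 to minute 265 is disjoint → start new block.
minute 170 to minute 230 overlaps/touches minute 150 to minute 265 → extend to minute 150 to minute 265.
minute 190 to minute 215 overlaps/touches minute 150 to minute 265 → extend to minute 150 to minute 265.
minute 210 to minute 245 overlaps/touches minute 150 to minute 265 → extend to minute 150 to minute 265.
minute 235 to minute 250 overlaps/touches minute 150 to minute 265 → extend to minute 150 to minute 265.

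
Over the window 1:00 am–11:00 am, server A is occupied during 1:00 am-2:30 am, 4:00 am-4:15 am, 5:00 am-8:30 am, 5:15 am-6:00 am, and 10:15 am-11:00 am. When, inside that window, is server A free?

2:30 am-4:00 am, 4:15 am-5:00 am, 8:30 am-10:15 am

After merging, the occupied span is 1:00 am-2:30 am, 4:00 am-4:15 am, 5:00 am-8:30 am, 10:15 am-11:00 am.
Gaps within 1:00 am-11:00 am: 2:30 am-4:00 am, 4:15 am-5:00 am, 8:30 am-10:15 am.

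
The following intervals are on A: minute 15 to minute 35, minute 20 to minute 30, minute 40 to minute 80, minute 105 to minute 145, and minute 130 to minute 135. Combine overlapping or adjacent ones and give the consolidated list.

minute 20 to minute 30 overlaps/touches minute 15 to minute 35 → extend to minute 15 to minute 35.
minute 40 to minute 80 is disjoint → start new block.
minute 105 to minute 145 is disjoint → start new block.
minute 130 to minute 135 overlaps/touches minute 105 to minute 145 → extend to minute 105 to minute 145.

minute 15 to minute 35, minute 40 to minute 80, minute 105 to minute 145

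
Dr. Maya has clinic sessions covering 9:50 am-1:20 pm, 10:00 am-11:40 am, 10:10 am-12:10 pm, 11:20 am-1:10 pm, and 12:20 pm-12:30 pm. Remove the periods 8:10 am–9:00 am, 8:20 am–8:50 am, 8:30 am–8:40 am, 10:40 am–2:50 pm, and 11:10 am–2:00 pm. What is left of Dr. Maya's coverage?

9:50 am–10:40 am

A, merged: 9:50 am–1:20 pm.
B, merged: 8:10 am–9:00 am, 10:40 am–2:50 pm.
9:50 am–1:20 pm with B removed leaves 9:50 am–10:40 am.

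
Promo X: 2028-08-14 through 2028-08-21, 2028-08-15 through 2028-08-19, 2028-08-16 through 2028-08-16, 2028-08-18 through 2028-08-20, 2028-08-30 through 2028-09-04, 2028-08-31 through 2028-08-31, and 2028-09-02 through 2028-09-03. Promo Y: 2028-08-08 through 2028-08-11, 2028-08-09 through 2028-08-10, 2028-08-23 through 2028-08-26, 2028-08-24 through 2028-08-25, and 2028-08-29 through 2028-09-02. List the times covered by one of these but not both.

Merge the first list: 2028-08-14 through 2028-08-21, 2028-08-30 through 2028-09-04.
Merge the second list: 2028-08-08 through 2028-08-11, 2028-08-23 through 2028-08-26, 2028-08-29 through 2028-09-02.
A \ B = 2028-08-14 through 2028-08-21, 2028-09-03 through 2028-09-04.
B \ A = 2028-08-08 through 2028-08-11, 2028-08-23 through 2028-08-26, 2028-08-29 through 2028-08-29.
Union of the two gives the symmetric difference.

2028-08-08 through 2028-08-11, 2028-08-14 through 2028-08-21, 2028-08-23 through 2028-08-26, 2028-08-29 through 2028-08-29, 2028-09-03 through 2028-09-04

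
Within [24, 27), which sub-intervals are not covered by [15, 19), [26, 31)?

[24, 26)

After merging, the occupied span is [15, 19), [26, 31).
Gaps within [24, 27): [24, 26).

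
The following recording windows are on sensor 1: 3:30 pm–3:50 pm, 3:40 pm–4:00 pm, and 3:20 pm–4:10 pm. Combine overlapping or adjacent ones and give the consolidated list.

3:20 pm–4:10 pm

Sort by start: 3:20 pm–4:10 pm, 3:30 pm–3:50 pm, 3:40 pm–4:00 pm.
3:30 pm–3:50 pm overlaps/touches 3:20 pm–4:10 pm → extend to 3:20 pm–4:10 pm.
3:40 pm–4:00 pm overlaps/touches 3:20 pm–4:10 pm → extend to 3:20 pm–4:10 pm.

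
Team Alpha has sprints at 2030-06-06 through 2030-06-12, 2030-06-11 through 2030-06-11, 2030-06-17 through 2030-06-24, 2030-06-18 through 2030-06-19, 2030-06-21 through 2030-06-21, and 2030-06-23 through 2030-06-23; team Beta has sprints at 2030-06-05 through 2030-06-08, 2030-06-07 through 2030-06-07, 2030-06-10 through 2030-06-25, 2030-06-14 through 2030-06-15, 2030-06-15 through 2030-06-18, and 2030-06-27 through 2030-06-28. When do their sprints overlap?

Merge the first list: 2030-06-06 through 2030-06-12, 2030-06-17 through 2030-06-24.
Merge the second list: 2030-06-05 through 2030-06-08, 2030-06-10 through 2030-06-25, 2030-06-27 through 2030-06-28.
2030-06-06 through 2030-06-12 overlaps B on 2030-06-06 through 2030-06-08, 2030-06-10 through 2030-06-12.
2030-06-17 through 2030-06-24 overlaps B on 2030-06-17 through 2030-06-24.

2030-06-06 through 2030-06-08, 2030-06-10 through 2030-06-12, 2030-06-17 through 2030-06-24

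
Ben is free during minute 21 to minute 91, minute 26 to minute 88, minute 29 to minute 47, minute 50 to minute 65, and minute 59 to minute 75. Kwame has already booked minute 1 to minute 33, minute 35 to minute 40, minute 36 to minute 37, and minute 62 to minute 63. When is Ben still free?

minute 33 to minute 35, minute 40 to minute 62, minute 63 to minute 91

First set merges to minute 21 to minute 91.
Second set merges to minute 1 to minute 33, minute 35 to minute 40, minute 62 to minute 63.
minute 21 to minute 91 minus B → minute 33 to minute 35, minute 40 to minute 62, minute 63 to minute 91.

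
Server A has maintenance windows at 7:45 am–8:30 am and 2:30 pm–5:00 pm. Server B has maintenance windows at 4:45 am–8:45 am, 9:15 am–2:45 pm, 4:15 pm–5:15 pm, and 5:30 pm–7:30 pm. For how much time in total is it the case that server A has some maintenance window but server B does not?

A \ B = 2:45 pm–4:15 pm.
Total: 1 h 30 min.

1 h 30 min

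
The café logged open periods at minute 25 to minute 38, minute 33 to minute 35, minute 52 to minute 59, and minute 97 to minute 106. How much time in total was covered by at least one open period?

Merged: minute 25 to minute 38, minute 52 to minute 59, minute 97 to minute 106.
Lengths: 13 minutes + 7 minutes + 9 minutes = 29 minutes.

29 minutes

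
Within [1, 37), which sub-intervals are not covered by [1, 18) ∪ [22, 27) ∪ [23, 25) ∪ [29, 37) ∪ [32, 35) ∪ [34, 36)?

The merged coverage is [1, 18), [22, 27), [29, 37).
Uncovered inside [1, 37): [18, 22), [27, 29).

[18, 22) ∪ [27, 29)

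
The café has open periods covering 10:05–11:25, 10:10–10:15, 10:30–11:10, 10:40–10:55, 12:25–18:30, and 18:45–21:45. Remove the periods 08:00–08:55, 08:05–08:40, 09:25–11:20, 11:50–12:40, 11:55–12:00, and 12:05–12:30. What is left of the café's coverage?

11:20-11:25, 12:40-18:30, 18:45-21:45

A, merged: 10:05-11:25, 12:25-18:30, 18:45-21:45.
B, merged: 08:00-08:55, 09:25-11:20, 11:50-12:40.
10:05-11:25 with B removed leaves 11:20-11:25.
12:25-18:30 with B removed leaves 12:40-18:30.
18:45-21:45 is untouched.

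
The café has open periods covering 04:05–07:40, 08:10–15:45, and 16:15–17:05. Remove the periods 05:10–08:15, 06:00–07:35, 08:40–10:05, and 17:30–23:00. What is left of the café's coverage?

04:05–05:10, 08:15–08:40, 10:05–15:45, 16:15–17:05

Second set merges to 05:10–08:15, 08:40–10:05, 17:30–23:00.
04:05–07:40 minus B → 04:05–05:10.
08:10–15:45 minus B → 08:15–08:40, 10:05–15:45.
16:15–17:05: no B overlap → unchanged.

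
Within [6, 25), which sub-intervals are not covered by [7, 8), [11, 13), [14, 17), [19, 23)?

The merged coverage is [7, 8), [11, 13), [14, 17), [19, 23).
Complement within [6, 25): [6, 7), [8, 11), [13, 14), [17, 19), [23, 25).

[6, 7) ∪ [8, 11) ∪ [13, 14) ∪ [17, 19) ∪ [23, 25)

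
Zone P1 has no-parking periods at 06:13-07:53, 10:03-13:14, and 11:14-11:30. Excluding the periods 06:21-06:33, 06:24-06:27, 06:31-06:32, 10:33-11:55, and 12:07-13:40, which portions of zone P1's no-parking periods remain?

06:13–06:21, 06:33–07:53, 10:03–10:33, 11:55–12:07

First set merges to 06:13–07:53, 10:03–13:14.
Second set merges to 06:21–06:33, 10:33–11:55, 12:07–13:40.
06:13–07:53 minus B → 06:13–06:21, 06:33–07:53.
10:03–13:14 minus B → 10:03–10:33, 11:55–12:07.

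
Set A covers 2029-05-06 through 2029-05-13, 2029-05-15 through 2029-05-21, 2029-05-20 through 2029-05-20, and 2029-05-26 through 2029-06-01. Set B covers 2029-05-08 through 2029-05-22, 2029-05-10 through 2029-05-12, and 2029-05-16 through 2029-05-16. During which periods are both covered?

2029-05-08 through 2029-05-13, 2029-05-15 through 2029-05-21

First set merges to 2029-05-06 through 2029-05-13, 2029-05-15 through 2029-05-21, 2029-05-26 through 2029-06-01.
Second set merges to 2029-05-08 through 2029-05-22.
2029-05-06 through 2029-05-13 meets the second set on 2029-05-08 through 2029-05-13.
2029-05-15 through 2029-05-21 meets the second set on 2029-05-15 through 2029-05-21.
2029-05-26 through 2029-06-01: no overlap with the second set.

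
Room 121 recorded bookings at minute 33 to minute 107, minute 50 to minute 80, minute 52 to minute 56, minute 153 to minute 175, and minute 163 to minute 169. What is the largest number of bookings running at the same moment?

Walk the sorted start/end points keeping a running depth.
The depth first hits 3 at minute 52.

3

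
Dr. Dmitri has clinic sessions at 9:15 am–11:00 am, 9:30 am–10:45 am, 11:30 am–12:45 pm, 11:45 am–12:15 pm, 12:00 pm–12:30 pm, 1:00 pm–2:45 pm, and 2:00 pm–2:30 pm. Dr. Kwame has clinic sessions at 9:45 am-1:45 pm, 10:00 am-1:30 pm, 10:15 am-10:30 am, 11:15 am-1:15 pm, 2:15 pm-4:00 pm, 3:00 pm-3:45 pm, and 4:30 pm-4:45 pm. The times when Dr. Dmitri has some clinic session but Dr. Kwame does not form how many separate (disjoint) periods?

2

Merge the first list: 9:15 am–11:00 am, 11:30 am–12:45 pm, 1:00 pm–2:45 pm.
Merge the second list: 9:45 am–1:45 pm, 2:15 pm–4:00 pm, 4:30 pm–4:45 pm.
A \ B = 9:15 am–9:45 am, 1:45 pm–2:15 pm.
That is 2 disjoint pieces.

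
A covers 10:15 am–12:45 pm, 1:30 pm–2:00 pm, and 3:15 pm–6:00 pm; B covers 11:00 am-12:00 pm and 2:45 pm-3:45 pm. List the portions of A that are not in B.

10:15 am-11:00 am, 12:00 pm-12:45 pm, 1:30 pm-2:00 pm, 3:45 pm-6:00 pm

10:15 am-12:45 pm with B removed leaves 10:15 am-11:00 am, 12:00 pm-12:45 pm.
1:30 pm-2:00 pm is untouched.
3:15 pm-6:00 pm with B removed leaves 3:45 pm-6:00 pm.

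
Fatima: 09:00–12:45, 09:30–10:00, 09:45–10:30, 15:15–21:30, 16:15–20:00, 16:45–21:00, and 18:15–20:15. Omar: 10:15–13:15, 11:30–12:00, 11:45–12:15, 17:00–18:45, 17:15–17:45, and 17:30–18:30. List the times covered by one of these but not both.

09:00–10:15, 12:45–13:15, 15:15–17:00, 18:45–21:30

First set merges to 09:00–12:45, 15:15–21:30.
Second set merges to 10:15–13:15, 17:00–18:45.
A \ B = 09:00–10:15, 15:15–17:00, 18:45–21:30.
B \ A = 12:45–13:15.
Union of the two gives the symmetric difference.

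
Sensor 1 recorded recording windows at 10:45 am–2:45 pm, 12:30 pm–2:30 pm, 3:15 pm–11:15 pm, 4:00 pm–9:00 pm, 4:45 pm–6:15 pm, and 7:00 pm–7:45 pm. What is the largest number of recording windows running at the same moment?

At 4:45 pm, 3 of the intervals are simultaneously active.
No point has more.

3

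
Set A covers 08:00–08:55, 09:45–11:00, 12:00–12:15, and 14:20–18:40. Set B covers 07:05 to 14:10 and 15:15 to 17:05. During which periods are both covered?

08:00–08:55, 09:45–11:00, 12:00–12:15, 15:15–17:05

08:00–08:55 ∩ B → 08:00–08:55.
09:45–11:00 ∩ B → 09:45–11:00.
12:00–12:15 ∩ B → 12:00–12:15.
14:20–18:40 ∩ B → 15:15–17:05.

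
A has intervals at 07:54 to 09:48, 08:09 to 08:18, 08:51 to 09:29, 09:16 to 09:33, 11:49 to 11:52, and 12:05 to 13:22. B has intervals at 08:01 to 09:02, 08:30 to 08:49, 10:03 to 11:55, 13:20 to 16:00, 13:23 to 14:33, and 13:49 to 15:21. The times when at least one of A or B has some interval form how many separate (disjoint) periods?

3

First set merges to 07:54–09:48, 11:49–11:52, 12:05–13:22.
Second set merges to 08:01–09:02, 10:03–11:55, 13:20–16:00.
A ∪ B = 07:54–09:48, 10:03–11:55, 12:05–16:00.
That is 3 disjoint pieces.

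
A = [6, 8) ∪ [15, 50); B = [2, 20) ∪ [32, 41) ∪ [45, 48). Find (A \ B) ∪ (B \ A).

[2, 6) ∪ [8, 15) ∪ [20, 32) ∪ [41, 45) ∪ [48, 50)

A but not B: [20, 32), [41, 45), [48, 50).
B but not A: [2, 6), [8, 15).
Combining gives A △ B.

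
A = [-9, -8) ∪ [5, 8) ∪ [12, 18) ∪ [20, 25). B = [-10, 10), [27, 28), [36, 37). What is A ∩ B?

[-9, -8) ∪ [5, 8)

[-9, -8) ∩ B → [-9, -8).
[5, 8) ∩ B → [5, 8).
[12, 18) meets no B interval.
[20, 25) meets no B interval.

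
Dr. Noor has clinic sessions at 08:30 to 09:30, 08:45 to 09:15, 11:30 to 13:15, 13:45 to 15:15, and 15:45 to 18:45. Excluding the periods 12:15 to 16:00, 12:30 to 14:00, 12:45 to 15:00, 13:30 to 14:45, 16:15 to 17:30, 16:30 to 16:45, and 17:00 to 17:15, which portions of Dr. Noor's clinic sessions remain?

08:30–09:30, 11:30–12:15, 16:00–16:15, 17:30–18:45

A, merged: 08:30–09:30, 11:30–13:15, 13:45–15:15, 15:45–18:45.
B, merged: 12:15–16:00, 16:15–17:30.
08:30–09:30 is untouched.
11:30–13:15 with B removed leaves 11:30–12:15.
13:45–15:15 lies entirely inside B → drops out.
15:45–18:45 with B removed leaves 16:00–16:15, 17:30–18:45.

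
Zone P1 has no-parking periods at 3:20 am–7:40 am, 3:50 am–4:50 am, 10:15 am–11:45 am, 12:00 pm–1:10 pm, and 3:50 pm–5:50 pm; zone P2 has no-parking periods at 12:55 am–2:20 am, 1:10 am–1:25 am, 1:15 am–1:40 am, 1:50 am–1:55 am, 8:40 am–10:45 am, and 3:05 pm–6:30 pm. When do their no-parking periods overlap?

10:15 am–10:45 am, 3:50 pm–5:50 pm

First set merges to 3:20 am–7:40 am, 10:15 am–11:45 am, 12:00 pm–1:10 pm, 3:50 pm–5:50 pm.
Second set merges to 12:55 am–2:20 am, 8:40 am–10:45 am, 3:05 pm–6:30 pm.
3:20 am–7:40 am meets no B interval.
10:15 am–11:45 am ∩ B → 10:15 am–10:45 am.
12:00 pm–1:10 pm meets no B interval.
3:50 pm–5:50 pm ∩ B → 3:50 pm–5:50 pm.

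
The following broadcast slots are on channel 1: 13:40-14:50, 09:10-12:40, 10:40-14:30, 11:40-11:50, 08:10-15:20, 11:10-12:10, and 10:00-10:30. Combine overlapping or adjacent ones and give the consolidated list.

Sort by start: 08:10–15:20, 09:10–12:40, 10:00–10:30, 10:40–14:30, 11:10–12:10, 11:40–11:50, 13:40–14:50.
09:10–12:40 overlaps/touches 08:10–15:20 → extend to 08:10–15:20.
10:00–10:30 overlaps/touches 08:10–15:20 → extend to 08:10–15:20.
10:40–14:30 overlaps/touches 08:10–15:20 → extend to 08:10–15:20.
11:10–12:10 overlaps/touches 08:10–15:20 → extend to 08:10–15:20.
11:40–11:50 overlaps/touches 08:10–15:20 → extend to 08:10–15:20.
13:40–14:50 overlaps/touches 08:10–15:20 → extend to 08:10–15:20.

08:10–15:20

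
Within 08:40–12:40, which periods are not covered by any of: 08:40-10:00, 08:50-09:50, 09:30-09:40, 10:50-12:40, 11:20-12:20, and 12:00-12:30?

The merged coverage is 08:40–10:00, 10:50–12:40.
Gaps within 08:40–12:40: 10:00–10:50.

10:00–10:50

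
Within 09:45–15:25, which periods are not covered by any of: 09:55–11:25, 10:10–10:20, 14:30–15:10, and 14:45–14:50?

09:45-09:55, 11:25-14:30, 15:10-15:25

The merged coverage is 09:55-11:25, 14:30-15:10.
Uncovered inside 09:45-15:25: 09:45-09:55, 11:25-14:30, 15:10-15:25.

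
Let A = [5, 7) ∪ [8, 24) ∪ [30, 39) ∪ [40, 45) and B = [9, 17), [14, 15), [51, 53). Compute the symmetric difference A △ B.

B, merged: [9, 17), [51, 53).
A \ B = [5, 7), [8, 9), [17, 24), [30, 39), [40, 45).
B \ A = [51, 53).
Union of the two gives the symmetric difference.

[5, 7) ∪ [8, 9) ∪ [17, 24) ∪ [30, 39) ∪ [40, 45) ∪ [51, 53)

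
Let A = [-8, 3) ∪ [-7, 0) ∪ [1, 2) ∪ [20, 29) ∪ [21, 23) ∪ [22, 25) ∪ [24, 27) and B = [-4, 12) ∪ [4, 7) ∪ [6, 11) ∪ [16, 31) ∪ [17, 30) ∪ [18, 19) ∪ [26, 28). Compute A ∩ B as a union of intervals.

Merge the first list: [-8, 3), [20, 29).
Merge the second list: [-4, 12), [16, 31).
[-8, 3) meets the second set on [-4, 3).
[20, 29) meets the second set on [20, 29).

[-4, 3) ∪ [20, 29)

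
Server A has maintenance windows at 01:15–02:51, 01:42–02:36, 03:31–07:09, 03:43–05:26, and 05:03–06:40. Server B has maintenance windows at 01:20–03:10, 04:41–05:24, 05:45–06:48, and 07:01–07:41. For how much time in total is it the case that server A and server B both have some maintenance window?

A, merged: 01:15–02:51, 03:31–07:09.
A ∩ B = 01:20–02:51, 04:41–05:24, 05:45–06:48, 07:01–07:09.
Total: 1 h 31 min + 43 min + 1 h 3 min + 8 min = 3 h 25 min.

3 h 25 min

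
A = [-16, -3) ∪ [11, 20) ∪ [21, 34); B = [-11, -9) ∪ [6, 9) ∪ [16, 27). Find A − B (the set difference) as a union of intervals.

[-16, -3) \ B = [-16, -11), [-9, -3).
[11, 20) \ B = [11, 16).
[21, 34) \ B = [27, 34).

[-16, -11) ∪ [-9, -3) ∪ [11, 16) ∪ [27, 34)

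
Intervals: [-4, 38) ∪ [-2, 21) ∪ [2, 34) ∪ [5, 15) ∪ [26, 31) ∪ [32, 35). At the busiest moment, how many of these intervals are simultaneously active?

Sweep endpoints in order; track running count of active intervals.
Peak of 4 reached at 5.

4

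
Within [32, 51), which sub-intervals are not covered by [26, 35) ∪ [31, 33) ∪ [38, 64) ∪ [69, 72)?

Covered (merged): [26, 35), [38, 64), [69, 72).
Complement within [32, 51): [35, 38).

[35, 38)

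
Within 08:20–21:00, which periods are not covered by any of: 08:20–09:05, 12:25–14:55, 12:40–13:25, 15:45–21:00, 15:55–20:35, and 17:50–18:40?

09:05–12:25, 14:55–15:45

After merging, the occupied span is 08:20–09:05, 12:25–14:55, 15:45–21:00.
Complement within 08:20–21:00: 09:05–12:25, 14:55–15:45.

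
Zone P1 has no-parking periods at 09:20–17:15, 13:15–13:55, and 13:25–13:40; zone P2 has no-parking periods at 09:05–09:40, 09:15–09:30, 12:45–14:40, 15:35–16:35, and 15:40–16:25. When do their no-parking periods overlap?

A, merged: 09:20–17:15.
B, merged: 09:05–09:40, 12:45–14:40, 15:35–16:35.
09:20–17:15 overlaps B on 09:20–09:40, 12:45–14:40, 15:35–16:35.

09:20–09:40, 12:45–14:40, 15:35–16:35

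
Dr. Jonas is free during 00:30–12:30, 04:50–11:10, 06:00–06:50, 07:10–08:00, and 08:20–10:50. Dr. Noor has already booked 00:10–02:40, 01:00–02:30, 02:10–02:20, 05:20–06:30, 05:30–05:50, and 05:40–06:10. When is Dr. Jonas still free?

02:40–05:20, 06:30–12:30

A, merged: 00:30–12:30.
B, merged: 00:10–02:40, 05:20–06:30.
00:30–12:30 \ B = 02:40–05:20, 06:30–12:30.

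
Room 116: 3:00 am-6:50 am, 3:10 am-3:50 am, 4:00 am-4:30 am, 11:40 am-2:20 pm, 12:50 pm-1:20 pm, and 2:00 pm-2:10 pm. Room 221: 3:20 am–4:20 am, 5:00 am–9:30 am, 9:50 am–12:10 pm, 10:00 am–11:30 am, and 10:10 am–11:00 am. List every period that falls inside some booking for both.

First set merges to 3:00 am–6:50 am, 11:40 am–2:20 pm.
Second set merges to 3:20 am–4:20 am, 5:00 am–9:30 am, 9:50 am–12:10 pm.
3:00 am–6:50 am ∩ B → 3:20 am–4:20 am, 5:00 am–6:50 am.
11:40 am–2:20 pm ∩ B → 11:40 am–12:10 pm.

3:20 am–4:20 am, 5:00 am–6:50 am, 11:40 am–12:10 pm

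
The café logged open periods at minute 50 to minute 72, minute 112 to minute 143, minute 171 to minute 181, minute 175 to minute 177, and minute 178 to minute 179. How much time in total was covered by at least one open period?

Merged: minute 50 to minute 72, minute 112 to minute 143, minute 171 to minute 181.
Lengths: 22 minutes + 31 minutes + 10 minutes = 63 minutes.

63 minutes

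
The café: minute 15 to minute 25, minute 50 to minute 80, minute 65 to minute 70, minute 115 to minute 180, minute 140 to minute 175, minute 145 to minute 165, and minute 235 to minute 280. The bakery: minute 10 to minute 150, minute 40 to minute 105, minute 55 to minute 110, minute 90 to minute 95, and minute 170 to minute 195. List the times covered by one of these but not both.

minute 10 to minute 15, minute 25 to minute 50, minute 80 to minute 115, minute 150 to minute 170, minute 180 to minute 195, minute 235 to minute 280

A, merged: minute 15 to minute 25, minute 50 to minute 80, minute 115 to minute 180, minute 235 to minute 280.
B, merged: minute 10 to minute 150, minute 170 to minute 195.
A but not B: minute 150 to minute 170, minute 235 to minute 280.
B but not A: minute 10 to minute 15, minute 25 to minute 50, minute 80 to minute 115, minute 180 to minute 195.
Combining gives A △ B.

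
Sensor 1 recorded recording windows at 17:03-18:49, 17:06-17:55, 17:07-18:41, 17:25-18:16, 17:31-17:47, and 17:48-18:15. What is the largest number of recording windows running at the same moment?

Sweep endpoints in order; track running count of active intervals.
Peak of 5 reached at 17:31.

5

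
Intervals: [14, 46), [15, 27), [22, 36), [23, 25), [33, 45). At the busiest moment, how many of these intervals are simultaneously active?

Walk the sorted start/end points keeping a running depth.
The depth first hits 4 at 23.

4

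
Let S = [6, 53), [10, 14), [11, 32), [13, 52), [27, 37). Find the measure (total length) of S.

47

Merged: [6, 53).
Length: 47.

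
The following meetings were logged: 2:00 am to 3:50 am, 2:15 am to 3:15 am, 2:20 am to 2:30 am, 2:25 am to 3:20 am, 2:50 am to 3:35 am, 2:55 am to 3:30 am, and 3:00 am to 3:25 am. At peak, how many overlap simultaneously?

Walk the sorted start/end points keeping a running depth.
The depth first hits 6 at 3:00 am.

6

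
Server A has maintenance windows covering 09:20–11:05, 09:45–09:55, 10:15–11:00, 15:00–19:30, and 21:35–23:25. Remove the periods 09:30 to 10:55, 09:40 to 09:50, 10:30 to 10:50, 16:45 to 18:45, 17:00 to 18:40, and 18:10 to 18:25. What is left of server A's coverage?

A, merged: 09:20-11:05, 15:00-19:30, 21:35-23:25.
B, merged: 09:30-10:55, 16:45-18:45.
09:20-11:05 with B removed leaves 09:20-09:30, 10:55-11:05.
15:00-19:30 with B removed leaves 15:00-16:45, 18:45-19:30.
21:35-23:25 is untouched.

09:20-09:30, 10:55-11:05, 15:00-16:45, 18:45-19:30, 21:35-23:25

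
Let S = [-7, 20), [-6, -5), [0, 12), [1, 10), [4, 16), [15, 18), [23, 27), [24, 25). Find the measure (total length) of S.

31

Merged: [-7, 20), [23, 27).
Lengths: 27 + 4 = 31.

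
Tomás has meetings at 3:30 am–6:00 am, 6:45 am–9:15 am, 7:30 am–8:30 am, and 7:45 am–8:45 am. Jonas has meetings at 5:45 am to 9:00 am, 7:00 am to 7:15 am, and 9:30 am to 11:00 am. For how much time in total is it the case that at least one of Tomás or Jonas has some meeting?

A, merged: 3:30 am-6:00 am, 6:45 am-9:15 am.
B, merged: 5:45 am-9:00 am, 9:30 am-11:00 am.
A ∪ B = 3:30 am-9:15 am, 9:30 am-11:00 am.
Total: 5 h 45 min + 1 h 30 min = 7 h 15 min.

7 h 15 min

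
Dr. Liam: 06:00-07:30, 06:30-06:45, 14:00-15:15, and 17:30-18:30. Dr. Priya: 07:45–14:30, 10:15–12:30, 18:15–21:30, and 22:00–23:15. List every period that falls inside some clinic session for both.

14:00–14:30, 18:15–18:30

First set merges to 06:00–07:30, 14:00–15:15, 17:30–18:30.
Second set merges to 07:45–14:30, 18:15–21:30, 22:00–23:15.
06:00–07:30: no overlap with the second set.
14:00–15:15 meets the second set on 14:00–14:30.
17:30–18:30 meets the second set on 18:15–18:30.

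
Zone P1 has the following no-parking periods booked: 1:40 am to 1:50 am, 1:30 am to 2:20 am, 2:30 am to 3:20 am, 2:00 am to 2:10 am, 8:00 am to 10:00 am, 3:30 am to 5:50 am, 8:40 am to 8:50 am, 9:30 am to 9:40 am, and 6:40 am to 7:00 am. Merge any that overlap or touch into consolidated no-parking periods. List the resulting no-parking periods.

Sort by start: 1:30 am-2:20 am, 1:40 am-1:50 am, 2:00 am-2:10 am, 2:30 am-3:20 am, 3:30 am-5:50 am, 6:40 am-7:00 am, 8:00 am-10:00 am, 8:40 am-8:50 am, 9:30 am-9:40 am.
1:40 am-1:50 am overlaps/touches 1:30 am-2:20 am → extend to 1:30 am-2:20 am.
2:00 am-2:10 am overlaps/touches 1:30 am-2:20 am → extend to 1:30 am-2:20 am.
2:30 am-3:20 am is disjoint → start new block.
3:30 am-5:50 am is disjoint → start new block.
6:40 am-7:00 am is disjoint → start new block.
8:00 am-10:00 am is disjoint → start new block.
8:40 am-8:50 am overlaps/touches 8:00 am-10:00 am → extend to 8:00 am-10:00 am.
9:30 am-9:40 am overlaps/touches 8:00 am-10:00 am → extend to 8:00 am-10:00 am.

1:30 am-2:20 am, 2:30 am-3:20 am, 3:30 am-5:50 am, 6:40 am-7:00 am, 8:00 am-10:00 am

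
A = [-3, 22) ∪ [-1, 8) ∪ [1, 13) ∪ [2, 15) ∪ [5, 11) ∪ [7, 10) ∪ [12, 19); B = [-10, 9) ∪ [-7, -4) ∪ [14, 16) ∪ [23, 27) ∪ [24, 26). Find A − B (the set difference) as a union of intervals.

[9, 14) ∪ [16, 22)

First set merges to [-3, 22).
Second set merges to [-10, 9), [14, 16), [23, 27).
[-3, 22) minus B → [9, 14), [16, 22).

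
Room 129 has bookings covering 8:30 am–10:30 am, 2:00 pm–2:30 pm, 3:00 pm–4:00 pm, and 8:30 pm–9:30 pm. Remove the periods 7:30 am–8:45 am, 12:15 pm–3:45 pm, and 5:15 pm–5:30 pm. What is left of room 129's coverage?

8:45 am–10:30 am, 3:45 pm–4:00 pm, 8:30 pm–9:30 pm

8:30 am–10:30 am with B removed leaves 8:45 am–10:30 am.
2:00 pm–2:30 pm lies entirely inside B → drops out.
3:00 pm–4:00 pm with B removed leaves 3:45 pm–4:00 pm.
8:30 pm–9:30 pm is untouched.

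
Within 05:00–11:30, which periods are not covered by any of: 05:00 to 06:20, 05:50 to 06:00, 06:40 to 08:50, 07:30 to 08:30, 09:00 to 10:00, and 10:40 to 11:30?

06:20–06:40, 08:50–09:00, 10:00–10:40

Covered (merged): 05:00–06:20, 06:40–08:50, 09:00–10:00, 10:40–11:30.
Uncovered inside 05:00–11:30: 06:20–06:40, 08:50–09:00, 10:00–10:40.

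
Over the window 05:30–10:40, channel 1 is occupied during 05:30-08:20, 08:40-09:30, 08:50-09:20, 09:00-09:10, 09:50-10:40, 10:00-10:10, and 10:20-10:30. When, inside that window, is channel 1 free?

After merging, the occupied span is 05:30-08:20, 08:40-09:30, 09:50-10:40.
Gaps within 05:30-10:40: 08:20-08:40, 09:30-09:50.

08:20-08:40, 09:30-09:50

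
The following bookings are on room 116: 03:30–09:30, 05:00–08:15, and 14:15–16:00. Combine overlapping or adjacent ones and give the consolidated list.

05:00-08:15 overlaps/touches 03:30-09:30 → extend to 03:30-09:30.
14:15-16:00 is disjoint → start new block.

03:30-09:30, 14:15-16:00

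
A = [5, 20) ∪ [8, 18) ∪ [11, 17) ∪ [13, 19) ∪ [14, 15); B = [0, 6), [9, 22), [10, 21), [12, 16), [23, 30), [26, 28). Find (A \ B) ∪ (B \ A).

[0, 5) ∪ [6, 9) ∪ [20, 22) ∪ [23, 30)

Merge the first list: [5, 20).
Merge the second list: [0, 6), [9, 22), [23, 30).
A \ B = [6, 9).
B \ A = [0, 5), [20, 22), [23, 30).
Union of the two gives the symmetric difference.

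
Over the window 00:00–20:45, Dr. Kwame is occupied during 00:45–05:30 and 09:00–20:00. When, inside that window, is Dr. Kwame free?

00:00–00:45, 05:30–09:00, 20:00–20:45

After merging, the occupied span is 00:45–05:30, 09:00–20:00.
Uncovered inside 00:00–20:45: 00:00–00:45, 05:30–09:00, 20:00–20:45.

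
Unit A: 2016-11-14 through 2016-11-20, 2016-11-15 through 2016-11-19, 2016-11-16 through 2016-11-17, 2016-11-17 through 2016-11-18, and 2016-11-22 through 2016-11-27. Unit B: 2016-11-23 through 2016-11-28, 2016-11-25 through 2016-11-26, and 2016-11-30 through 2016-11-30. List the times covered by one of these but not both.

2016-11-14 through 2016-11-20, 2016-11-22 through 2016-11-22, 2016-11-28 through 2016-11-28, 2016-11-30 through 2016-11-30

First set merges to 2016-11-14 through 2016-11-20, 2016-11-22 through 2016-11-27.
Second set merges to 2016-11-23 through 2016-11-28, 2016-11-30 through 2016-11-30.
A but not B: 2016-11-14 through 2016-11-20, 2016-11-22 through 2016-11-22.
B but not A: 2016-11-28 through 2016-11-28, 2016-11-30 through 2016-11-30.
Combining gives A △ B.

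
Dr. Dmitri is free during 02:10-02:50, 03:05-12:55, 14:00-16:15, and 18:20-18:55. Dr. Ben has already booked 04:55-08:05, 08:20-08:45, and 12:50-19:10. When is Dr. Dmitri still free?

02:10-02:50 is untouched.
03:05-12:55 with B removed leaves 03:05-04:55, 08:05-08:20, 08:45-12:50.
14:00-16:15 lies entirely inside B → drops out.
18:20-18:55 lies entirely inside B → drops out.

02:10-02:50, 03:05-04:55, 08:05-08:20, 08:45-12:50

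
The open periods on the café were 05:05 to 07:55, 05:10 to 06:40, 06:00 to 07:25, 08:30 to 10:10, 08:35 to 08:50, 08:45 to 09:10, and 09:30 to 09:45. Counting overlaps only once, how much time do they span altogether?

Merged: 05:05–07:55, 08:30–10:10.
Lengths: 2 h 50 min + 1 h 40 min = 4 h 30 min.

4 h 30 min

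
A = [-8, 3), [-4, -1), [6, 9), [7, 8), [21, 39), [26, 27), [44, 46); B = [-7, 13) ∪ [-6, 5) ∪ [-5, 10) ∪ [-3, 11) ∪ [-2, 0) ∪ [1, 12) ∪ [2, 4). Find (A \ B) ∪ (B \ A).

Merge the first list: [-8, 3), [6, 9), [21, 39), [44, 46).
Merge the second list: [-7, 13).
A but not B: [-8, -7), [21, 39), [44, 46).
B but not A: [3, 6), [9, 13).
Combining gives A △ B.

[-8, -7) ∪ [3, 6) ∪ [9, 13) ∪ [21, 39) ∪ [44, 46)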